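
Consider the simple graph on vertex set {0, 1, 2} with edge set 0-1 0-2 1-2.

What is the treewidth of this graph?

A width-2 tree decomposition is:
Bags: B1 = {0, 1, 2}
Tree: (single bag)
With just one bag of size 3, the width is 3 − 1 = 2, so tw(G) ≤ 2. Conversely, {0, 1, 2} is a clique of size 3, and the vertices of any clique must share a bag in every tree decomposition; so some bag has ≥ 3 vertices and tw(G) ≥ 2. Hence tw(G) = 2 exactly.

2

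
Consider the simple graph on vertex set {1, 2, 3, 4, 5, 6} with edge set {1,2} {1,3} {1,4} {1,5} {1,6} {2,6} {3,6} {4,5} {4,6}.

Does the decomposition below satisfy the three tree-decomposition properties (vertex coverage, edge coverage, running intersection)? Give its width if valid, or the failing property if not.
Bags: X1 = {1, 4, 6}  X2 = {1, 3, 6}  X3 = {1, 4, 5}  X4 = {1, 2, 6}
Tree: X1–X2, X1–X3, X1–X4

Checking the three conditions: (i) the bags cover all of {1, 2, 3, 4, 5, 6}; (ii) for each edge, some bag contains both endpoints; (iii) the bags containing any fixed vertex form a subtree. All hold, so the decomposition is valid with width 3 − 1 = 2.

Yes; width 2.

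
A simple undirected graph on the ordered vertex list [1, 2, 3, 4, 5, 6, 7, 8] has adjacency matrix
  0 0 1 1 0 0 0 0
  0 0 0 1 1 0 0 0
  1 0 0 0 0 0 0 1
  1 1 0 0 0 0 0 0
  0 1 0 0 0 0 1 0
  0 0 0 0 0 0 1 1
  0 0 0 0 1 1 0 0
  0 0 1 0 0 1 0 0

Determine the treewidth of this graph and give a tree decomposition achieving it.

The largest bag has 3 vertices, giving width 2; this decomposition certifies tw(G) ≤ 2. The edges 4–1–3–8–6–7–5–2–4 form a cycle, so G is not a tree and its treewidth is at least 2. Combining the bounds, tw(G) = 2.

Treewidth 2.
One such decomposition:
Bags: B1 = {1, 3, 4}  B2 = {3, 4, 8}  B3 = {4, 6, 8}  B4 = {4, 6, 7}  B5 = {4, 5, 7}  B6 = {2, 4, 5}
Tree: B1–B2, B2–B3, B3–B4, B4–B5, B5–B6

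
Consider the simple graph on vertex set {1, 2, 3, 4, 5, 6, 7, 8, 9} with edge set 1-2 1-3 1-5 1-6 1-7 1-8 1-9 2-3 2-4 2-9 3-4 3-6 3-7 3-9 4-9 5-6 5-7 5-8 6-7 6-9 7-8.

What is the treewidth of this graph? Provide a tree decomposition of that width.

Treewidth 3.
Bags: B1 = {1, 3, 6, 7}  B2 = {1, 5, 6, 7}  B3 = {1, 3, 6, 9}  B4 = {1, 5, 7, 8}  B5 = {1, 2, 3, 9}  B6 = {2, 3, 4, 9}
Tree: B1–B2, B1–B3, B2–B4, B3–B5, B5–B6

The largest bag has 4 vertices, giving width 3; this decomposition certifies tw(G) ≤ 3. For the lower bound, the 4 vertices {1, 5, 7, 8} are pairwise adjacent, and any tree decomposition puts a clique entirely inside one bag — forcing width ≥ 3. Combining the bounds, tw(G) = 3.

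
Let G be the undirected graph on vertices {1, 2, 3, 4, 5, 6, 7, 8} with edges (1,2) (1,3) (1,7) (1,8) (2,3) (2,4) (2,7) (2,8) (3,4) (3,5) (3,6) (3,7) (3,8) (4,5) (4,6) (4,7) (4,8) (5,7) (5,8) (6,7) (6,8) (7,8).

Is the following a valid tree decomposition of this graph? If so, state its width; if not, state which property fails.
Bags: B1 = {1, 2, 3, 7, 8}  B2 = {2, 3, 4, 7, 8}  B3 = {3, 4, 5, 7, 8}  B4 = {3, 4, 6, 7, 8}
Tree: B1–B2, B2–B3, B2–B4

Yes; width 4.

Vertex coverage: the bags together contain {1, 2, 3, 4, 5, 6, 7, 8}, the full vertex set. Edge coverage: each edge of G has both endpoints in at least one bag. Running intersection: for every vertex, the bags containing it form a connected subtree. All three properties hold, so this is a valid tree decomposition of width max|bag| − 1 = 4, and hence tw(G) ≤ 4.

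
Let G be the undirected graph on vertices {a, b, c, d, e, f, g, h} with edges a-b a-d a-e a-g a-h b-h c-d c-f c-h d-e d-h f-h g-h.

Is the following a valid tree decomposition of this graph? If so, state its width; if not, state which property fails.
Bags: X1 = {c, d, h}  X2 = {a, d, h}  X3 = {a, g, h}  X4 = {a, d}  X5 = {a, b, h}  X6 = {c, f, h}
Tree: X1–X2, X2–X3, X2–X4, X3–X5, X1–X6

No — vertex e appears in no bag.

A tree decomposition must satisfy three properties: every vertex lies in some bag; for every edge, both endpoints lie together in some bag; and for every vertex, the bags containing it form a connected subtree. Here vertex e appears in no bag, so the decomposition is invalid.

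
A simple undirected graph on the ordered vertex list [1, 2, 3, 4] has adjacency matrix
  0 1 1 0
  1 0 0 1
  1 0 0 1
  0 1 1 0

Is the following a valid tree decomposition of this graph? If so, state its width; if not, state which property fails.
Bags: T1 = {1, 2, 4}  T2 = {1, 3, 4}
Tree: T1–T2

Yes; width 2.

Every vertex of G appears in some bag (union = {1, 2, 3, 4}); every edge is covered by a bag; and for each vertex v the set of bags containing v is connected in the bag tree. The decomposition is therefore valid. The largest bag has 3 vertices, so the width is 2.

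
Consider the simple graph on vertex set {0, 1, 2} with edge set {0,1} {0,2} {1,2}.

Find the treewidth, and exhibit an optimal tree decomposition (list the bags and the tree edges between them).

With just one bag of size 3, the width is 3 − 1 = 2, so tw(G) ≤ 2. On the other hand G contains the 3-clique {0, 1, 2}. A clique must lie in a single bag of any decomposition, so no decomposition can have width below 2. Hence tw(G) = 2 exactly.

Treewidth 2.
One optimal decomposition is:
Bags: B1 = {0, 1, 2}
Tree: (single bag)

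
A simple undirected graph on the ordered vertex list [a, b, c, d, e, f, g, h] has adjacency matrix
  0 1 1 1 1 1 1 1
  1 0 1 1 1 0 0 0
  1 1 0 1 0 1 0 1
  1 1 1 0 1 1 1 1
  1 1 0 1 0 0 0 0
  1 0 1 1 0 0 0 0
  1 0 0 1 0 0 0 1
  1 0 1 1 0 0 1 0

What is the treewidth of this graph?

3

A width-3 tree decomposition is:
Bags: B1 = {a, c, d, f}  B2 = {a, b, c, d}  B3 = {a, c, d, h}  B4 = {a, b, d, e}  B5 = {a, d, g, h}
Tree: B1–B2, B2–B3, B2–B4, B3–B5
The largest bag has 4 vertices, giving width 3; this decomposition certifies tw(G) ≤ 3. Conversely, {a, d, g, h} is a clique of size 4, and the vertices of any clique must share a bag in every tree decomposition; so some bag has ≥ 4 vertices and tw(G) ≥ 3. Combining the bounds, tw(G) = 3.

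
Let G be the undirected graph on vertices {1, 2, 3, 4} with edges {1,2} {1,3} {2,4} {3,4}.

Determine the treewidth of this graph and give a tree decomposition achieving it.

Treewidth 2.
Bags: B1 = {1, 2, 3}  B2 = {2, 3, 4}
Tree: B1–B2

Each bag holds 3 vertices, so the decomposition has width 2, which upper-bounds the treewidth. The edges 3–1–2–4–3 form a cycle, so G is not a tree and its treewidth is at least 2. Hence tw(G) = 2 exactly.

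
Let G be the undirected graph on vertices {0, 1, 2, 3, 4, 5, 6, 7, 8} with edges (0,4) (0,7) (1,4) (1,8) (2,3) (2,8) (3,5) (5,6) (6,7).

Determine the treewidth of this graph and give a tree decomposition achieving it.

Every bag has size at most 3, so the width is 3 − 1 = 2 and tw(G) ≤ 2. Since 5–3–2–8–1–4–0–7–6–5 is a cycle in G, G is not acyclic. Forests are exactly the graphs of treewidth ≤ 1, so tw(G) ≥ 2. Hence tw(G) = 2 exactly.

Treewidth 2.
One optimal decomposition is:
Bags: B1 = {2, 3, 5}  B2 = {2, 5, 8}  B3 = {1, 5, 8}  B4 = {1, 4, 5}  B5 = {0, 4, 5}  B6 = {0, 5, 7}  B7 = {5, 6, 7}
Tree: B1–B2, B2–B3, B3–B4, B4–B5, B5–B6, B6–B7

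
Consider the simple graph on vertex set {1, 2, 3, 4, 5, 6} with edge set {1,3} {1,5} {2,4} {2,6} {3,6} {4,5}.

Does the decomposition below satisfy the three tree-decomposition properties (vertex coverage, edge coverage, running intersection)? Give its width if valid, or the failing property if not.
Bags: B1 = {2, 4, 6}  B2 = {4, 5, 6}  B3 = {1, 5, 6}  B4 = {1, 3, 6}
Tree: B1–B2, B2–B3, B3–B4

Yes; width 2.

Vertex coverage: the bags together contain {1, 2, 3, 4, 5, 6}, the full vertex set. Edge coverage: each edge of G has both endpoints in at least one bag. Running intersection: for every vertex, the bags containing it form a connected subtree. All three properties hold, so this is a valid tree decomposition of width max|bag| − 1 = 2, and hence tw(G) ≤ 2.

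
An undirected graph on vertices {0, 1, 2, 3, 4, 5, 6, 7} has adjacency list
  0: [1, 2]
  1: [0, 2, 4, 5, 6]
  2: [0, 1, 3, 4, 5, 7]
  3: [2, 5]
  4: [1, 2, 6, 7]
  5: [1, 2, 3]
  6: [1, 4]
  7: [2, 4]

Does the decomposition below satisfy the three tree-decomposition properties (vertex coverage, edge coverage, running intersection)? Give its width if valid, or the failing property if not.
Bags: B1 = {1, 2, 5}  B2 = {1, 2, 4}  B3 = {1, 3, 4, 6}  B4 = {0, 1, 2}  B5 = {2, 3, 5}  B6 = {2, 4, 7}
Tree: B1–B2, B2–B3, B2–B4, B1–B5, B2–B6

No — bags containing vertex 3 are not connected in the tree.

A tree decomposition must satisfy three properties: every vertex lies in some bag; for every edge, both endpoints lie together in some bag; and for every vertex, the bags containing it form a connected subtree. Here bags containing vertex 3 are not connected in the tree, so the decomposition is invalid.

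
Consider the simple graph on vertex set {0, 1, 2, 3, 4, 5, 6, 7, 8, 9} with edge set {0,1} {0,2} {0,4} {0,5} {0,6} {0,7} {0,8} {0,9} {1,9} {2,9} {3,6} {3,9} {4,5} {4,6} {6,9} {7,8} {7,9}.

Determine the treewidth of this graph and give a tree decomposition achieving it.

Each bag holds 3 vertices, so the decomposition has width 2, which upper-bounds the treewidth. On the other hand G contains the 3-clique {0, 7, 8}. A clique must lie in a single bag of any decomposition, so no decomposition can have width below 2. The upper and lower bounds meet at 2, so that is the treewidth.

Treewidth 2.
Bags: B1 = {0, 7, 9}  B2 = {0, 6, 9}  B3 = {0, 7, 8}  B4 = {0, 1, 9}  B5 = {0, 2, 9}  B6 = {0, 4, 6}  B7 = {0, 4, 5}  B8 = {3, 6, 9}
Tree: B1–B2, B1–B3, B2–B4, B2–B5, B2–B6, B6–B7, B2–B8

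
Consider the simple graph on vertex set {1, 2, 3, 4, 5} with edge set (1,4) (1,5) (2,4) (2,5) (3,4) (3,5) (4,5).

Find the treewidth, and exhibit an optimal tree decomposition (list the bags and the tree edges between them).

The largest bag has 3 vertices, giving width 2; this decomposition certifies tw(G) ≤ 2. For the lower bound, the 3 vertices {1, 4, 5} are pairwise adjacent, and any tree decomposition puts a clique entirely inside one bag — forcing width ≥ 2. Combining the bounds, tw(G) = 2.

Treewidth 2.
One such decomposition:
Bags: B1 = {2, 4, 5}  B2 = {3, 4, 5}  B3 = {1, 4, 5}
Tree: B1–B2, B2–B3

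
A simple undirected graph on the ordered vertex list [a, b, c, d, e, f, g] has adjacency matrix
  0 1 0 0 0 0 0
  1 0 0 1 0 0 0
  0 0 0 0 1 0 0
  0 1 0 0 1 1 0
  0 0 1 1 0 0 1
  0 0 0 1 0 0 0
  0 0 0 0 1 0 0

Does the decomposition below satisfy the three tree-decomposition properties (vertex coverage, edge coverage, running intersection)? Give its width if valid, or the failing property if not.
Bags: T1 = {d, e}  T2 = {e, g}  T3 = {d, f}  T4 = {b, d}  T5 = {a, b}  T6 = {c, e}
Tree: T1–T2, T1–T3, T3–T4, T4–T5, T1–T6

Yes; width 1.

Checking the three conditions: (i) the bags cover all of {a, b, c, d, e, f, g}; (ii) for each edge, some bag contains both endpoints; (iii) the bags containing any fixed vertex form a subtree. All hold, so the decomposition is valid with width 2 − 1 = 1.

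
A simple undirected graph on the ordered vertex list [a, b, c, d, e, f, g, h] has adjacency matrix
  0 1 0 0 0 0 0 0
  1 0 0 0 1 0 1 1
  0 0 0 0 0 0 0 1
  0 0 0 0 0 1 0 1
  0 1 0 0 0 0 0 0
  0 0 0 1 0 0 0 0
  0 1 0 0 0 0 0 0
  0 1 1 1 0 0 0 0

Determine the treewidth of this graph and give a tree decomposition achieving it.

Treewidth 1.
One optimal decomposition is:
Bags: B1 = {d, h}  B2 = {b, h}  B3 = {d, f}  B4 = {c, h}  B5 = {a, b}  B6 = {b, g}  B7 = {b, e}
Tree: B1–B2, B1–B3, B2–B4, B2–B5, B5–B6, B5–B7

Each bag holds 2 vertices, so the decomposition has width 1, which upper-bounds the treewidth. G has an edge, so its treewidth is at least 1. Hence tw(G) = 1 exactly.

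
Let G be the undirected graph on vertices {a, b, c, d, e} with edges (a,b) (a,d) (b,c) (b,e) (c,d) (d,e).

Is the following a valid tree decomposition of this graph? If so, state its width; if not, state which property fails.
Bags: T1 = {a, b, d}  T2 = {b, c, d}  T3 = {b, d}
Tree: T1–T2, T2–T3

A tree decomposition must satisfy three properties: every vertex lies in some bag; for every edge, both endpoints lie together in some bag; and for every vertex, the bags containing it form a connected subtree. Here vertex e appears in no bag, so the decomposition is invalid.

No — vertex e appears in no bag.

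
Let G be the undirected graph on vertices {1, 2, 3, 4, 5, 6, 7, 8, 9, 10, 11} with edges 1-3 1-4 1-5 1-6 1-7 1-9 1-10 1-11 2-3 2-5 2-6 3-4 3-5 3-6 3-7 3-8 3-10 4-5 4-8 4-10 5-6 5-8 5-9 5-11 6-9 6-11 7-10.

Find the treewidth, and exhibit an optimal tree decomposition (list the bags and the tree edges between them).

Treewidth 3.
One such decomposition:
Bags: B1 = {1, 3, 5, 6}  B2 = {1, 5, 6, 11}  B3 = {1, 5, 6, 9}  B4 = {1, 3, 4, 5}  B5 = {3, 4, 5, 8}  B6 = {1, 3, 4, 10}  B7 = {1, 3, 7, 10}  B8 = {2, 3, 5, 6}
Tree: B1–B2, B1–B3, B1–B4, B4–B5, B4–B6, B6–B7, B1–B8

Each bag holds 4 vertices, so the decomposition has width 3, which upper-bounds the treewidth. On the other hand G contains the 4-clique {3, 4, 5, 8}. A clique must lie in a single bag of any decomposition, so no decomposition can have width below 3. Therefore the treewidth is 3.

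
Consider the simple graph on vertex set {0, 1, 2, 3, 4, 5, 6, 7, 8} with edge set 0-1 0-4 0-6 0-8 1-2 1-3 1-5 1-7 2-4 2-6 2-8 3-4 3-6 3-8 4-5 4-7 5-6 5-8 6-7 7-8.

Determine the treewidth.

4

A width-4 tree decomposition is:
Bags: B1 = {1, 4, 6, 7, 8}  B2 = {1, 2, 4, 6, 8}  B3 = {0, 1, 4, 6, 8}  B4 = {1, 3, 4, 6, 8}  B5 = {1, 4, 5, 6, 8}
Tree: B1–B2, B2–B3, B3–B4, B4–B5
Each bag holds 5 vertices, so the decomposition has width 4, which upper-bounds the treewidth. For the lower bound: the 5 vertex sets {6,7}, {2,8}, {0,4}, {1}, {3} are disjoint, each induces a connected subgraph, and every pair is joined by at least one edge of G. Contracting each set to a single vertex therefore yields K_{5} as a minor, and since treewidth is minor-monotone, tw(G) ≥ tw(K_{5}) = 4. Hence tw(G) = 4 exactly.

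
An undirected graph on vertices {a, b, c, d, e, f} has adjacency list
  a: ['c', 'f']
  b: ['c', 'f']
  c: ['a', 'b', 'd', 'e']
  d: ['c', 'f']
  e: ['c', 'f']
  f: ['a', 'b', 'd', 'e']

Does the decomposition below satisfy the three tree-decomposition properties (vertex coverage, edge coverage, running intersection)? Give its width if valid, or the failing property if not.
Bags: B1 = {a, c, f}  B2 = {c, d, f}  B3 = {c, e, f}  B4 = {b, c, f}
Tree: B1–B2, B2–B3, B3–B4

Checking the three conditions: (i) the bags cover all of {a, b, c, d, e, f}; (ii) for each edge, some bag contains both endpoints; (iii) the bags containing any fixed vertex form a subtree. All hold, so the decomposition is valid with width 3 − 1 = 2.

Yes; width 2.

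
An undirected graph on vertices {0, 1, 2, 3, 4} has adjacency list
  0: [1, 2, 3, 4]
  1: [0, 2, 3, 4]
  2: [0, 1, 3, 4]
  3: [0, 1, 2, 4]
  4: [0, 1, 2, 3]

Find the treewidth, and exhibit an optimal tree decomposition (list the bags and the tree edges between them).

Treewidth 4.
One optimal decomposition is:
Bags: B1 = {0, 1, 2, 3, 4}
Tree: (single bag)

With just one bag of size 5, the width is 5 − 1 = 4, so tw(G) ≤ 4. On the other hand G contains the 5-clique {0, 1, 2, 3, 4}. A clique must lie in a single bag of any decomposition, so no decomposition can have width below 4. Combining the bounds, tw(G) = 4.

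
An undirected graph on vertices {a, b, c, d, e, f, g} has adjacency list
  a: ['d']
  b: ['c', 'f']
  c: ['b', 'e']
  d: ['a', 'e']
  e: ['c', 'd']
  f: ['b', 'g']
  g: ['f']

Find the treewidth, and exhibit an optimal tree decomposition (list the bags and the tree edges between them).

Treewidth 1.
One optimal decomposition is:
Bags: B1 = {f, g}  B2 = {b, f}  B3 = {b, c}  B4 = {c, e}  B5 = {d, e}  B6 = {a, d}
Tree: B1–B2, B2–B3, B3–B4, B4–B5, B5–B6

Each bag holds 2 vertices, so the decomposition has width 1, which upper-bounds the treewidth. Since G has at least one edge (e.g. g–f), it is not an edgeless graph, so tw(G) ≥ 1. Therefore the treewidth is 1.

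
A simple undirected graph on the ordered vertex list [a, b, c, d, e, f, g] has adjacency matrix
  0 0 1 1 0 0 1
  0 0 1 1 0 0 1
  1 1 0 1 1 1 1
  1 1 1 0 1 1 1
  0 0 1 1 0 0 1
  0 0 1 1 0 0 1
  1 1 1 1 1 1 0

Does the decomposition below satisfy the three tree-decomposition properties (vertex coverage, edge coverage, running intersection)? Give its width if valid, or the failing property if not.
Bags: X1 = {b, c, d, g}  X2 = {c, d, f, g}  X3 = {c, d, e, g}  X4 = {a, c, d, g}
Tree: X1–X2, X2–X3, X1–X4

Every vertex of G appears in some bag (union = {a, b, c, d, e, f, g}); every edge is covered by a bag; and for each vertex v the set of bags containing v is connected in the bag tree. The decomposition is therefore valid. The largest bag has 4 vertices, so the width is 3.

Yes; width 3.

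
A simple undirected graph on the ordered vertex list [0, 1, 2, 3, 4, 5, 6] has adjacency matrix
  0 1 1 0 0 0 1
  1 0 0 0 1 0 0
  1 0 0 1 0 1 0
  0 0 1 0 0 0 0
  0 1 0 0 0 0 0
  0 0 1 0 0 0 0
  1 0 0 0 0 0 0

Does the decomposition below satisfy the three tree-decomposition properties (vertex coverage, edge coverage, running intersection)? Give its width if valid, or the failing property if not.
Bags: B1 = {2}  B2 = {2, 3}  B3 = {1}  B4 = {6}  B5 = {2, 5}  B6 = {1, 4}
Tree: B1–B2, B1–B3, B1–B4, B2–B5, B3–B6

A tree decomposition must satisfy three properties: every vertex lies in some bag; for every edge, both endpoints lie together in some bag; and for every vertex, the bags containing it form a connected subtree. Here vertex 0 appears in no bag, so the decomposition is invalid.

No — vertex 0 appears in no bag.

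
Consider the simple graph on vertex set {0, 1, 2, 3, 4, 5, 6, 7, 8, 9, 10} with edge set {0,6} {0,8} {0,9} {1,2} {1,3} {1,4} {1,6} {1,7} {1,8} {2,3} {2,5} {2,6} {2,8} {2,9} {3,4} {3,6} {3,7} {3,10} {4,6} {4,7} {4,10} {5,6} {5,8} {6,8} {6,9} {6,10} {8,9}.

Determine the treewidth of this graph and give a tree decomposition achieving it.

Treewidth 3.
One such decomposition:
Bags: B1 = {0, 6, 8, 9}  B2 = {2, 6, 8, 9}  B3 = {1, 2, 6, 8}  B4 = {2, 5, 6, 8}  B5 = {1, 2, 3, 6}  B6 = {1, 3, 4, 6}  B7 = {3, 4, 6, 10}  B8 = {1, 3, 4, 7}
Tree: B1–B2, B2–B3, B2–B4, B3–B5, B5–B6, B6–B7, B6–B8

Each bag holds 4 vertices, so the decomposition has width 3, which upper-bounds the treewidth. Conversely, {0, 6, 8, 9} is a clique of size 4, and the vertices of any clique must share a bag in every tree decomposition; so some bag has ≥ 4 vertices and tw(G) ≥ 3. The upper and lower bounds meet at 3, so that is the treewidth.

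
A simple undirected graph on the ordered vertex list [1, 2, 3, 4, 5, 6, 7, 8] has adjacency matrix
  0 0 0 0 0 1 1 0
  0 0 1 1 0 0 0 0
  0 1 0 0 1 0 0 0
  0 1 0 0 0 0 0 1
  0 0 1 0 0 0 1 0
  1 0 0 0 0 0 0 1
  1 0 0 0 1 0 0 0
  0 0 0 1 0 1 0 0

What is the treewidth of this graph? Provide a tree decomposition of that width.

Treewidth 2.
Bags: B1 = {1, 5, 7}  B2 = {1, 3, 5}  B3 = {1, 2, 3}  B4 = {1, 2, 4}  B5 = {1, 4, 8}  B6 = {1, 6, 8}
Tree: B1–B2, B2–B3, B3–B4, B4–B5, B5–B6

The largest bag has 3 vertices, giving width 2; this decomposition certifies tw(G) ≤ 2. Since 1–7–5–3–2–4–8–6–1 is a cycle in G, G is not acyclic. Forests are exactly the graphs of treewidth ≤ 1, so tw(G) ≥ 2. Therefore the treewidth is 2.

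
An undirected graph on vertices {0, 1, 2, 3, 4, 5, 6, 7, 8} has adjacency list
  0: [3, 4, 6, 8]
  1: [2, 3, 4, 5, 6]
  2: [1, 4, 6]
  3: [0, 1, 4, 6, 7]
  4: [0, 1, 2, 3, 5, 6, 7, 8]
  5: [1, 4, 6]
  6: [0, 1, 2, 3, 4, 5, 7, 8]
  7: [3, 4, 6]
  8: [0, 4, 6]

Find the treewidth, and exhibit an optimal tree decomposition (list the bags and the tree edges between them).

Treewidth 3.
One such decomposition:
Bags: B1 = {0, 3, 4, 6}  B2 = {1, 3, 4, 6}  B3 = {1, 2, 4, 6}  B4 = {1, 4, 5, 6}  B5 = {3, 4, 6, 7}  B6 = {0, 4, 6, 8}
Tree: B1–B2, B2–B3, B3–B4, B1–B5, B1–B6

The largest bag has 4 vertices, giving width 3; this decomposition certifies tw(G) ≤ 3. Conversely, {0, 4, 6, 8} is a clique of size 4, and the vertices of any clique must share a bag in every tree decomposition; so some bag has ≥ 4 vertices and tw(G) ≥ 3. Combining the bounds, tw(G) = 3.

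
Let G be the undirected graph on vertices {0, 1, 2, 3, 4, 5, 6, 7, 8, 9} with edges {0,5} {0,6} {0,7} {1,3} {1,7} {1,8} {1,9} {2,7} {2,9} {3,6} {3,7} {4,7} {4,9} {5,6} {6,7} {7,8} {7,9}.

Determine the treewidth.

2

A width-2 tree decomposition is:
Bags: B1 = {1, 7, 9}  B2 = {1, 3, 7}  B3 = {3, 6, 7}  B4 = {0, 6, 7}  B5 = {4, 7, 9}  B6 = {1, 7, 8}  B7 = {2, 7, 9}  B8 = {0, 5, 6}
Tree: B1–B2, B2–B3, B3–B4, B1–B5, B2–B6, B5–B7, B4–B8
The largest bag has 3 vertices, giving width 2; this decomposition certifies tw(G) ≤ 2. On the other hand G contains the 3-clique {0, 5, 6}. A clique must lie in a single bag of any decomposition, so no decomposition can have width below 2. Combining the bounds, tw(G) = 2.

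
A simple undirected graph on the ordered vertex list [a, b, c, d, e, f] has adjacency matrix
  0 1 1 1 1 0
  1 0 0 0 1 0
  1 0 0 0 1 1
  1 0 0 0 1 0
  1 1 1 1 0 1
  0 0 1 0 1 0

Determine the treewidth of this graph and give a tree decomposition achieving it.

Treewidth 2.
One such decomposition:
Bags: B1 = {a, c, e}  B2 = {a, b, e}  B3 = {c, e, f}  B4 = {a, d, e}
Tree: B1–B2, B1–B3, B1–B4

Every bag has size at most 3, so the width is 3 − 1 = 2 and tw(G) ≤ 2. Conversely, {a, d, e} is a clique of size 3, and the vertices of any clique must share a bag in every tree decomposition; so some bag has ≥ 3 vertices and tw(G) ≥ 2. Hence tw(G) = 2 exactly.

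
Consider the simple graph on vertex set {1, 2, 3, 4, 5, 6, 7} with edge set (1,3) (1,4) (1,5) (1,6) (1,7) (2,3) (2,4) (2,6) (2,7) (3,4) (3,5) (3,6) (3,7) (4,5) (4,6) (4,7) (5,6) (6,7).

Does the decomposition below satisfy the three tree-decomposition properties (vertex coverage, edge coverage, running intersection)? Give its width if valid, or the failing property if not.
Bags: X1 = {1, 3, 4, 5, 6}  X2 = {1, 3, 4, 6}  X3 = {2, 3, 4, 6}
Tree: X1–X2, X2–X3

A tree decomposition must satisfy three properties: every vertex lies in some bag; for every edge, both endpoints lie together in some bag; and for every vertex, the bags containing it form a connected subtree. Here vertex 7 appears in no bag, so the decomposition is invalid.

No — vertex 7 appears in no bag.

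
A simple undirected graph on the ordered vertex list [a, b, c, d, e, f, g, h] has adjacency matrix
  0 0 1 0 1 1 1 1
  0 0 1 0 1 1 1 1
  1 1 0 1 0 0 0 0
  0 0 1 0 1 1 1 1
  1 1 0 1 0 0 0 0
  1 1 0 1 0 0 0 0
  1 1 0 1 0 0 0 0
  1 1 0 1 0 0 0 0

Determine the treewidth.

A width-3 tree decomposition is:
Bags: B1 = {a, b, d, e}  B2 = {a, b, d, g}  B3 = {a, b, c, d}  B4 = {a, b, d, f}  B5 = {a, b, d, h}
Tree: B1–B2, B2–B3, B3–B4, B4–B5
The largest bag has 4 vertices, giving width 3; this decomposition certifies tw(G) ≤ 3. For the lower bound: the 4 vertex sets {b,e}, {d,g}, {a}, {c} are disjoint, each induces a connected subgraph, and every pair is joined by at least one edge of G. Contracting each set to a single vertex therefore yields K_{4} as a minor, and since treewidth is minor-monotone, tw(G) ≥ tw(K_{4}) = 3. Therefore the treewidth is 3.

3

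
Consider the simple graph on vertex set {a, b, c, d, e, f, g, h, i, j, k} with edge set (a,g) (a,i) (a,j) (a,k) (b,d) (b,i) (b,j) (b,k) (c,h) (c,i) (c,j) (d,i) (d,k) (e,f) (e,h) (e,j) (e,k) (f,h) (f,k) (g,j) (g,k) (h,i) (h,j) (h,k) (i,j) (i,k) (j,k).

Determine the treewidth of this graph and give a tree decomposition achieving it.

Each bag holds 4 vertices, so the decomposition has width 3, which upper-bounds the treewidth. Conversely, {c, h, i, j} is a clique of size 4, and the vertices of any clique must share a bag in every tree decomposition; so some bag has ≥ 4 vertices and tw(G) ≥ 3. Combining the bounds, tw(G) = 3.

Treewidth 3.
One such decomposition:
Bags: B1 = {a, i, j, k}  B2 = {a, g, j, k}  B3 = {h, i, j, k}  B4 = {e, h, j, k}  B5 = {b, i, j, k}  B6 = {c, h, i, j}  B7 = {e, f, h, k}  B8 = {b, d, i, k}
Tree: B1–B2, B1–B3, B3–B4, B3–B5, B3–B6, B4–B7, B5–B8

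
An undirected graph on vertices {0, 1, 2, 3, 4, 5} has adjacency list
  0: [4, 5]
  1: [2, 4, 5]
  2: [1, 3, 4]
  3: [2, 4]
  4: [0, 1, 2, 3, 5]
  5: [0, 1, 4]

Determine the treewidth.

A width-2 tree decomposition is:
Bags: B1 = {1, 4, 5}  B2 = {1, 2, 4}  B3 = {2, 3, 4}  B4 = {0, 4, 5}
Tree: B1–B2, B2–B3, B1–B4
The largest bag has 3 vertices, giving width 2; this decomposition certifies tw(G) ≤ 2. Conversely, {0, 4, 5} is a clique of size 3, and the vertices of any clique must share a bag in every tree decomposition; so some bag has ≥ 3 vertices and tw(G) ≥ 2. The upper and lower bounds meet at 2, so that is the treewidth.

2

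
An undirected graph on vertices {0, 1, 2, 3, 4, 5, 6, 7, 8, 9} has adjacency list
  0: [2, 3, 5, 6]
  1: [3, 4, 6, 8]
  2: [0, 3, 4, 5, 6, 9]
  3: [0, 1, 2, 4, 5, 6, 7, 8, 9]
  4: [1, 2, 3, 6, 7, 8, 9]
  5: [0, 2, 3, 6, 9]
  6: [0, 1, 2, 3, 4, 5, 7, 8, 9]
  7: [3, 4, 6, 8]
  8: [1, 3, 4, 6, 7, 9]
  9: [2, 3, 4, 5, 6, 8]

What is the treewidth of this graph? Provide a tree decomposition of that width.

Every bag has size at most 5, so the width is 5 − 1 = 4 and tw(G) ≤ 4. For the lower bound, the 5 vertices {0, 2, 3, 5, 6} are pairwise adjacent, and any tree decomposition puts a clique entirely inside one bag — forcing width ≥ 4. Therefore the treewidth is 4.

Treewidth 4.
One such decomposition:
Bags: B1 = {3, 4, 6, 8, 9}  B2 = {2, 3, 4, 6, 9}  B3 = {2, 3, 5, 6, 9}  B4 = {3, 4, 6, 7, 8}  B5 = {1, 3, 4, 6, 8}  B6 = {0, 2, 3, 5, 6}
Tree: B1–B2, B2–B3, B1–B4, B1–B5, B3–B6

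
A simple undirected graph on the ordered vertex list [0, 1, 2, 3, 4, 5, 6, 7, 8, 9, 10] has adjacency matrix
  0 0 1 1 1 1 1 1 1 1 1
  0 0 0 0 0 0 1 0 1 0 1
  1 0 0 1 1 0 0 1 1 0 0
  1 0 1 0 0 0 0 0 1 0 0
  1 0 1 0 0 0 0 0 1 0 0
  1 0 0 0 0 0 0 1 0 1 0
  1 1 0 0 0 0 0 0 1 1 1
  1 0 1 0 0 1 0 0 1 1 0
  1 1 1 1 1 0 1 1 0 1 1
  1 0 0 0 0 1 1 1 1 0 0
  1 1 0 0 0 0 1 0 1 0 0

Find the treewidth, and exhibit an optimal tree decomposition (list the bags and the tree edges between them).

Treewidth 3.
One optimal decomposition is:
Bags: B1 = {0, 7, 8, 9}  B2 = {0, 6, 8, 9}  B3 = {0, 2, 7, 8}  B4 = {0, 5, 7, 9}  B5 = {0, 2, 4, 8}  B6 = {0, 6, 8, 10}  B7 = {0, 2, 3, 8}  B8 = {1, 6, 8, 10}
Tree: B1–B2, B1–B3, B1–B4, B3–B5, B2–B6, B3–B7, B6–B8

The largest bag has 4 vertices, giving width 3; this decomposition certifies tw(G) ≤ 3. Conversely, {0, 6, 8, 9} is a clique of size 4, and the vertices of any clique must share a bag in every tree decomposition; so some bag has ≥ 4 vertices and tw(G) ≥ 3. Hence tw(G) = 3 exactly.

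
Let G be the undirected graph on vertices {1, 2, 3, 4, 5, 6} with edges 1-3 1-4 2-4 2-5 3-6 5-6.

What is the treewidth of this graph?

A width-2 tree decomposition is:
Bags: B1 = {2, 5, 6}  B2 = {2, 4, 6}  B3 = {1, 4, 6}  B4 = {1, 3, 6}
Tree: B1–B2, B2–B3, B3–B4
Every bag has size at most 3, so the width is 3 − 1 = 2 and tw(G) ≤ 2. For the lower bound, G contains the cycle 6–5–2–4–1–3–6, so G is not a forest; only forests have treewidth ≤ 1, hence tw(G) ≥ 2. Therefore the treewidth is 2.

2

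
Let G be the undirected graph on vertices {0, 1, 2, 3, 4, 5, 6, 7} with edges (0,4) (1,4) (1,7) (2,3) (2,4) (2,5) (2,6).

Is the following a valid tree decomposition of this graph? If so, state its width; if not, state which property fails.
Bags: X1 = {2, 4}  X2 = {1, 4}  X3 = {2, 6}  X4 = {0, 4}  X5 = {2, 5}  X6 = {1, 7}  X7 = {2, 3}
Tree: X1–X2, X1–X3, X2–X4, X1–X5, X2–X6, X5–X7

Every vertex of G appears in some bag (union = {0, 1, 2, 3, 4, 5, 6, 7}); every edge is covered by a bag; and for each vertex v the set of bags containing v is connected in the bag tree. The decomposition is therefore valid. The largest bag has 2 vertices, so the width is 1.

Yes; width 1.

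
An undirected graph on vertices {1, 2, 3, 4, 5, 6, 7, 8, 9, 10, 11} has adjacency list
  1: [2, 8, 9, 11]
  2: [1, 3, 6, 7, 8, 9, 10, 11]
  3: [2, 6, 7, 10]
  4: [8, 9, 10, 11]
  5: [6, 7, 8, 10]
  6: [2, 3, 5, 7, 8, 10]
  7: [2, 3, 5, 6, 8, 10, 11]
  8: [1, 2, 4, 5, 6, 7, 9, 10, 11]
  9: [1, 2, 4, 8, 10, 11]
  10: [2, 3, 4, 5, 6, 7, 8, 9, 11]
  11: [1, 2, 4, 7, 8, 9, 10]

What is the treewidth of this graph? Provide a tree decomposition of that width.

Each bag holds 5 vertices, so the decomposition has width 4, which upper-bounds the treewidth. Conversely, {1, 2, 8, 9, 11} is a clique of size 5, and the vertices of any clique must share a bag in every tree decomposition; so some bag has ≥ 5 vertices and tw(G) ≥ 4. The upper and lower bounds meet at 4, so that is the treewidth.

Treewidth 4.
One such decomposition:
Bags: B1 = {2, 6, 7, 8, 10}  B2 = {2, 7, 8, 10, 11}  B3 = {2, 8, 9, 10, 11}  B4 = {2, 3, 6, 7, 10}  B5 = {1, 2, 8, 9, 11}  B6 = {4, 8, 9, 10, 11}  B7 = {5, 6, 7, 8, 10}
Tree: B1–B2, B2–B3, B1–B4, B3–B5, B3–B6, B1–B7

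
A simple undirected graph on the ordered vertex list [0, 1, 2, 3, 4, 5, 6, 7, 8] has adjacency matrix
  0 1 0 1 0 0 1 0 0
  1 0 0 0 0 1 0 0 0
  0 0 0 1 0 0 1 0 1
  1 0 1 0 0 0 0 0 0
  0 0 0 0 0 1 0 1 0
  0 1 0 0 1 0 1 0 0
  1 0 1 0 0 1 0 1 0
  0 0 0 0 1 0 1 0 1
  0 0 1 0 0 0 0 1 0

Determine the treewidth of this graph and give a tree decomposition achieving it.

Treewidth 3.
One such decomposition:
Bags: B1 = {4, 5, 7, 8}  B2 = {5, 6, 7, 8}  B3 = {2, 5, 6, 8}  B4 = {1, 2, 5, 6}  B5 = {0, 1, 2, 6}  B6 = {0, 1, 2, 3}
Tree: B1–B2, B2–B3, B3–B4, B4–B5, B5–B6

The largest bag has 4 vertices, giving width 3; this decomposition certifies tw(G) ≤ 3. For the lower bound: the 4 vertex sets {4,7,8}, {5}, {6}, {0,1,2,3} are disjoint, each induces a connected subgraph, and every pair is joined by at least one edge of G. Contracting each set to a single vertex therefore yields K_{4} as a minor, and since treewidth is minor-monotone, tw(G) ≥ tw(K_{4}) = 3. Therefore the treewidth is 3.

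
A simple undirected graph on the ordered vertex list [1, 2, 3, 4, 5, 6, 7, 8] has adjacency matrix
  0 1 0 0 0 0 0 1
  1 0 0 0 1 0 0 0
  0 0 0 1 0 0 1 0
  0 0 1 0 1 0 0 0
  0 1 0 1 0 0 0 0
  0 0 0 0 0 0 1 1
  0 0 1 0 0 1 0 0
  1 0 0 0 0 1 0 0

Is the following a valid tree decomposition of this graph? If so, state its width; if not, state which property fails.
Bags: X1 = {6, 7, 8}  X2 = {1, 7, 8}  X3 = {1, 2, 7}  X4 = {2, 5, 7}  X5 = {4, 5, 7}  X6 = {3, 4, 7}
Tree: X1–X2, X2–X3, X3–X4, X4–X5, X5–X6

Vertex coverage: the bags together contain {1, 2, 3, 4, 5, 6, 7, 8}, the full vertex set. Edge coverage: each edge of G has both endpoints in at least one bag. Running intersection: for every vertex, the bags containing it form a connected subtree. All three properties hold, so this is a valid tree decomposition of width max|bag| − 1 = 2, and hence tw(G) ≤ 2.

Yes; width 2.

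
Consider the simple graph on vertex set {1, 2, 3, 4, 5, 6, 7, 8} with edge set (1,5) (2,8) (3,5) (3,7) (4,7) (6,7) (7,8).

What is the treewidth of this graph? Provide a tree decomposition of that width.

Treewidth 1.
One optimal decomposition is:
Bags: B1 = {4, 7}  B2 = {3, 7}  B3 = {7, 8}  B4 = {6, 7}  B5 = {3, 5}  B6 = {1, 5}  B7 = {2, 8}
Tree: B1–B2, B2–B3, B3–B4, B2–B5, B5–B6, B3–B7

The largest bag has 2 vertices, giving width 1; this decomposition certifies tw(G) ≤ 1. G has an edge, so its treewidth is at least 1. Therefore the treewidth is 1.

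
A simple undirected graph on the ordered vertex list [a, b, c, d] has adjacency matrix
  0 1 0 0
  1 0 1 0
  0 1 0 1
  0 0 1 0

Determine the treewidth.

1

A width-1 tree decomposition is:
Bags: B1 = {c, d}  B2 = {b, c}  B3 = {a, b}
Tree: B1–B2, B2–B3
The largest bag has 2 vertices, giving width 1; this decomposition certifies tw(G) ≤ 1. Since G has at least one edge (e.g. d–c), it is not an edgeless graph, so tw(G) ≥ 1. Hence tw(G) = 1 exactly.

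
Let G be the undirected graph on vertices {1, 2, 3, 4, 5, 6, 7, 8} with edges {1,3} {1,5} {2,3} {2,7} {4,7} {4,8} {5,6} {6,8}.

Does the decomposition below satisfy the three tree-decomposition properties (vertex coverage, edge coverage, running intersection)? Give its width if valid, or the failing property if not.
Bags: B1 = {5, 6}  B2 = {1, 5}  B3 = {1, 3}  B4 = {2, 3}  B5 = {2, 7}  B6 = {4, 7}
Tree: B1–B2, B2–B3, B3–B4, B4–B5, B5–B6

A tree decomposition must satisfy three properties: every vertex lies in some bag; for every edge, both endpoints lie together in some bag; and for every vertex, the bags containing it form a connected subtree. Here vertex 8 appears in no bag, so the decomposition is invalid.

No — vertex 8 appears in no bag.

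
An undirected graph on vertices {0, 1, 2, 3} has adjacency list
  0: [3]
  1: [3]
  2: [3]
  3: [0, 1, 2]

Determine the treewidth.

1

A width-1 tree decomposition is:
Bags: B1 = {2, 3}  B2 = {0, 3}  B3 = {1, 3}
Tree: B1–B2, B1–B3
Each bag holds 2 vertices, so the decomposition has width 1, which upper-bounds the treewidth. G has an edge, so its treewidth is at least 1. Therefore the treewidth is 1.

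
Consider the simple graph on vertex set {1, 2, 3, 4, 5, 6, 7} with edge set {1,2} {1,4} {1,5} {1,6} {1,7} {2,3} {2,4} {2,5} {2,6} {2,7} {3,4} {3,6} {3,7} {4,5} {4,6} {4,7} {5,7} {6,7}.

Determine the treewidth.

A width-4 tree decomposition is:
Bags: B1 = {1, 2, 4, 6, 7}  B2 = {2, 3, 4, 6, 7}  B3 = {1, 2, 4, 5, 7}
Tree: B1–B2, B1–B3
Each bag holds 5 vertices, so the decomposition has width 4, which upper-bounds the treewidth. On the other hand G contains the 5-clique {1, 2, 4, 5, 7}. A clique must lie in a single bag of any decomposition, so no decomposition can have width below 4. Combining the bounds, tw(G) = 4.

4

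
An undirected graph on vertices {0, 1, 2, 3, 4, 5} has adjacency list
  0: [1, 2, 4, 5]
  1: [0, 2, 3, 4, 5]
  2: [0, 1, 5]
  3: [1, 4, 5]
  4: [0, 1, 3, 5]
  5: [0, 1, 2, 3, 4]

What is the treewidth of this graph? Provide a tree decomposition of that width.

Treewidth 3.
Bags: B1 = {0, 1, 4, 5}  B2 = {0, 1, 2, 5}  B3 = {1, 3, 4, 5}
Tree: B1–B2, B1–B3

Each bag holds 4 vertices, so the decomposition has width 3, which upper-bounds the treewidth. On the other hand G contains the 4-clique {0, 1, 2, 5}. A clique must lie in a single bag of any decomposition, so no decomposition can have width below 3. Combining the bounds, tw(G) = 3.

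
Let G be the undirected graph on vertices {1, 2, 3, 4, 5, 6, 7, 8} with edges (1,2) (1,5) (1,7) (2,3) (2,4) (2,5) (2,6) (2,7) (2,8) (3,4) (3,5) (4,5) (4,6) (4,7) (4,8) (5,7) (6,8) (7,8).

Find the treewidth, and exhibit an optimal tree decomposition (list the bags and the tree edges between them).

The largest bag has 4 vertices, giving width 3; this decomposition certifies tw(G) ≤ 3. On the other hand G contains the 4-clique {1, 2, 5, 7}. A clique must lie in a single bag of any decomposition, so no decomposition can have width below 3. Therefore the treewidth is 3.

Treewidth 3.
One optimal decomposition is:
Bags: B1 = {1, 2, 5, 7}  B2 = {2, 4, 5, 7}  B3 = {2, 4, 7, 8}  B4 = {2, 3, 4, 5}  B5 = {2, 4, 6, 8}
Tree: B1–B2, B2–B3, B2–B4, B3–B5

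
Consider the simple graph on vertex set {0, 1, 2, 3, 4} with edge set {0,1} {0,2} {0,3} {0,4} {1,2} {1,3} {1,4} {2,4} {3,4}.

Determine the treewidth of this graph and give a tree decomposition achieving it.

Each bag holds 4 vertices, so the decomposition has width 3, which upper-bounds the treewidth. Conversely, {0, 1, 2, 4} is a clique of size 4, and the vertices of any clique must share a bag in every tree decomposition; so some bag has ≥ 4 vertices and tw(G) ≥ 3. Therefore the treewidth is 3.

Treewidth 3.
One such decomposition:
Bags: B1 = {0, 1, 3, 4}  B2 = {0, 1, 2, 4}
Tree: B1–B2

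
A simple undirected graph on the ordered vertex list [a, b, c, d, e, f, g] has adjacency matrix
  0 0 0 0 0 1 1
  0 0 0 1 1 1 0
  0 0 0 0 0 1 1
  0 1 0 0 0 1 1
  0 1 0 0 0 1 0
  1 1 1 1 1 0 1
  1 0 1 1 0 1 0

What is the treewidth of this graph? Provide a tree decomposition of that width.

Treewidth 2.
Bags: B1 = {d, f, g}  B2 = {a, f, g}  B3 = {c, f, g}  B4 = {b, d, f}  B5 = {b, e, f}
Tree: B1–B2, B1–B3, B1–B4, B4–B5

The largest bag has 3 vertices, giving width 2; this decomposition certifies tw(G) ≤ 2. For the lower bound, the 3 vertices {d, f, g} are pairwise adjacent, and any tree decomposition puts a clique entirely inside one bag — forcing width ≥ 2. The upper and lower bounds meet at 2, so that is the treewidth.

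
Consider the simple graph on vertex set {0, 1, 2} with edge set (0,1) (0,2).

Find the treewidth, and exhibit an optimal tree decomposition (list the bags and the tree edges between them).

Each bag holds 2 vertices, so the decomposition has width 1, which upper-bounds the treewidth. G has an edge, so its treewidth is at least 1. Hence tw(G) = 1 exactly.

Treewidth 1.
One such decomposition:
Bags: B1 = {0, 2}  B2 = {0, 1}
Tree: B1–B2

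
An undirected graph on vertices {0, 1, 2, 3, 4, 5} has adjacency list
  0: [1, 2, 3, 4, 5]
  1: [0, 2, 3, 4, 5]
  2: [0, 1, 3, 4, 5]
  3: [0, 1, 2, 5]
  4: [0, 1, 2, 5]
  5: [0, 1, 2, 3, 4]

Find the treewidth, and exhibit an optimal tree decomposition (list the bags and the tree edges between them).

The largest bag has 5 vertices, giving width 4; this decomposition certifies tw(G) ≤ 4. For the lower bound, the 5 vertices {0, 1, 2, 3, 5} are pairwise adjacent, and any tree decomposition puts a clique entirely inside one bag — forcing width ≥ 4. Hence tw(G) = 4 exactly.

Treewidth 4.
Bags: B1 = {0, 1, 2, 4, 5}  B2 = {0, 1, 2, 3, 5}
Tree: B1–B2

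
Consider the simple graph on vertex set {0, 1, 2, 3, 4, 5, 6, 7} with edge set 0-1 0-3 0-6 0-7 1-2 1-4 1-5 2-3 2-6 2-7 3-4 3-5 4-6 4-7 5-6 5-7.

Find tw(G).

4

A width-4 tree decomposition is:
Bags: B1 = {0, 1, 2, 4, 5}  B2 = {0, 2, 4, 5, 7}  B3 = {0, 2, 3, 4, 5}  B4 = {0, 2, 4, 5, 6}
Tree: B1–B2, B2–B3, B3–B4
Each bag holds 5 vertices, so the decomposition has width 4, which upper-bounds the treewidth. For the lower bound: the 5 vertex sets {1,2}, {4,7}, {0,3}, {5}, {6} are disjoint, each induces a connected subgraph, and every pair is joined by at least one edge of G. Contracting each set to a single vertex therefore yields K_{5} as a minor, and since treewidth is minor-monotone, tw(G) ≥ tw(K_{5}) = 4. Hence tw(G) = 4 exactly.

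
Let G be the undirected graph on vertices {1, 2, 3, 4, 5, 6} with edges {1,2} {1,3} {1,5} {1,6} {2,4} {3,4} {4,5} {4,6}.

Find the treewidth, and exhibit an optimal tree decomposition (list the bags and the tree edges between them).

Each bag holds 3 vertices, so the decomposition has width 2, which upper-bounds the treewidth. The edges 4–2–1–5–4 form a cycle, so G is not a tree and its treewidth is at least 2. Combining the bounds, tw(G) = 2.

Treewidth 2.
One optimal decomposition is:
Bags: B1 = {1, 2, 4}  B2 = {1, 4, 5}  B3 = {1, 3, 4}  B4 = {1, 4, 6}
Tree: B1–B2, B2–B3, B3–B4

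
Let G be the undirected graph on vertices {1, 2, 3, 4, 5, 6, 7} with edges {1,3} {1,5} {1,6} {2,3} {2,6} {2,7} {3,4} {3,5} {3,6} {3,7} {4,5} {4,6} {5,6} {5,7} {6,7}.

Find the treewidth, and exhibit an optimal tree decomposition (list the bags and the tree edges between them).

Each bag holds 4 vertices, so the decomposition has width 3, which upper-bounds the treewidth. For the lower bound, the 4 vertices {2, 3, 6, 7} are pairwise adjacent, and any tree decomposition puts a clique entirely inside one bag — forcing width ≥ 3. Combining the bounds, tw(G) = 3.

Treewidth 3.
One such decomposition:
Bags: B1 = {3, 5, 6, 7}  B2 = {3, 4, 5, 6}  B3 = {2, 3, 6, 7}  B4 = {1, 3, 5, 6}
Tree: B1–B2, B1–B3, B2–B4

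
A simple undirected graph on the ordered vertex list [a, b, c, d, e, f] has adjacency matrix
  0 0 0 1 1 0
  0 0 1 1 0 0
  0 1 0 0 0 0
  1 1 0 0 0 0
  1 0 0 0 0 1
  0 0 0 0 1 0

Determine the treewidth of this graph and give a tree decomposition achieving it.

Each bag holds 2 vertices, so the decomposition has width 1, which upper-bounds the treewidth. G has an edge, so its treewidth is at least 1. Hence tw(G) = 1 exactly.

Treewidth 1.
One such decomposition:
Bags: B1 = {b, c}  B2 = {b, d}  B3 = {a, d}  B4 = {a, e}  B5 = {e, f}
Tree: B1–B2, B2–B3, B3–B4, B4–B5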